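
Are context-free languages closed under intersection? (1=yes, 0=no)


CFL closure properties:
  Closed under: union, concatenation, Kleene star
  NOT closed under: intersection, complement
Operation 'intersection' is in not-closed list -> No (not closed)

0


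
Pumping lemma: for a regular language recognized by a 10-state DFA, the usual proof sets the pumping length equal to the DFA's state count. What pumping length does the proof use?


Pumping lemma for regular languages (standard proof):
Take p = |Q|, the number of DFA states.
Any string of length >= |Q| passes through |Q|+1 states while reading its first |Q| symbols,
so by pigeonhole some state repeats, giving the loop that can be pumped.
Here |Q| = 10
Therefore the proof uses p = 10

10


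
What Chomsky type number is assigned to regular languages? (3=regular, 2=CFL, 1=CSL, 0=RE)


Chomsky hierarchy levels:
  Type 3: Regular (DFA/NFA/regex)
  Type 2: Context-free (PDA)
  Type 1: Context-sensitive
  Type 0: Recursively enumerable (TM)
'regular' corresponds to Type 3

3


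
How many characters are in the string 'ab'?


String: 'ab'
Counting characters:
  'a' appears 1 time(s)
  'b' appears 1 time(s)
Total length = 1 + 1 = 2

2


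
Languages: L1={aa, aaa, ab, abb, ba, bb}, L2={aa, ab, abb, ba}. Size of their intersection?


L1 = {aa, aaa, ab, abb, ba, bb}
L2 = {aa, ab, abb, ba}
Checking each string in L1 against L2:
  'aa': in L2? Yes
  'aaa': in L2? No
  'ab': in L2? Yes
  'abb': in L2? Yes
  'ba': in L2? Yes
  'bb': in L2? No
Intersection = {aa, ab, abb, ba}
|L1 ∩ L2| = 4

4


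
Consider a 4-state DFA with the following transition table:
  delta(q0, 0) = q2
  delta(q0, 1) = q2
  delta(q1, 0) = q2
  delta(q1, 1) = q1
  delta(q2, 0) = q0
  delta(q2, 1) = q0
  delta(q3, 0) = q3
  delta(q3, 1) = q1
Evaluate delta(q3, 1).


Looking up transition function:
delta(q3, 1) in the table
Row: q3, Column: 1
Result: q1

q1


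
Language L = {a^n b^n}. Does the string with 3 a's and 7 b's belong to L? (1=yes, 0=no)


Language requires equal numbers of a's and b's
PDA pushes for each 'a', pops for each 'b'
Number of a's = 3
Number of b's = 7
3 != 7 -> Reject

0


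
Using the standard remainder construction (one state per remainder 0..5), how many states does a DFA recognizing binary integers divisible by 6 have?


Divisibility by 6 is tracked via the remainder mod 6: 0, 1, ..., 5
The construction assigns one state to each remainder
Number of remainders = 6

6


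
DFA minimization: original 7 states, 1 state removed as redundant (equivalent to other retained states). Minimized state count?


Original DFA: 7 states
Redundant states removed: 1
Minimized states = original - removed
= 7 - 1
= 6

6


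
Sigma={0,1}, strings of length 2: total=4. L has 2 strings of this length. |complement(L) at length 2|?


Alphabet: {0,1}
String length: 2
Total strings of length 2 = 2^2 = 4
Strings in L = 2
Complement = total - |L|
= 4 - 2
= 2

2


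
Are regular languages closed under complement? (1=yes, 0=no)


Regular languages are closed under:
- Union (DFA product construction)
- Intersection (DFA product construction)
- Complement (swap accept/reject states)
- Concatenation (NFA construction)
- Kleene star (NFA construction)
complement is in this list
Therefore: closed

1


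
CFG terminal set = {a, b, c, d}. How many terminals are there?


Terminal symbols: a, b, c, d
Counting each: a (#1), b (#2), c (#3), d (#4)
Total = 4

4


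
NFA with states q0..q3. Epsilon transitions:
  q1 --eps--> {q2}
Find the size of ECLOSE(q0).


Starting from q0
Initialize closure = {q0}
q0 has no outgoing epsilon transitions -> nothing to add
Final closure: {q0}
Size = 1

1


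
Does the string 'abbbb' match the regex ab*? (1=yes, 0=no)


Pattern: ab*
String: 'abbbb'
Pattern requires: exactly one 'a' followed by zero or more 'b's
First char is 'a' -> OK
Rest 'bbbb': all b's? Yes
Result: 1

1


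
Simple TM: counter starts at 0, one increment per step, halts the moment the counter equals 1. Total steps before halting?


Counter starts at 0. Counting sequence:
  Step 1: counter = 1
Counter reached 1 -> halt
Total steps = 1

1


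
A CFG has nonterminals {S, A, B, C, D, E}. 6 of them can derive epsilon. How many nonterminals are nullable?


Nonterminals: {S, A, B, C, D, E}
A nonterminal is nullable if it can derive epsilon
Counting nullable nonterminals: 6
Total nullable = 6

6


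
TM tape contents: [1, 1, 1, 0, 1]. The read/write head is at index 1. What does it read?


Tape: [1, 1, 1, 0, 1]
Positions: 0 1 2 3 4
Values:    1 1 1 0 1
Head at position 1
tape[1] = 1

1


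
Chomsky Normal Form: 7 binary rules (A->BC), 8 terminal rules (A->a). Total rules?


CNF allows two rule forms:
  A -> BC (binary): 7 rules
  A -> a (terminal): 8 rules
Total = 7 + 8 = 15

15


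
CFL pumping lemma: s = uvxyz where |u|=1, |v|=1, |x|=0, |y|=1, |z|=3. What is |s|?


|s| = |u| + |v| + |x| + |y| + |z|
= 1 + 1 + 0 + 1 + 3
= 2 + 0 + 4
= 2 + 4
= 6

6


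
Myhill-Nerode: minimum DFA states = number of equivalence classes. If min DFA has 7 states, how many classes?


Myhill-Nerode theorem:
Number of equivalence classes = number of states in minimal DFA
Minimal DFA states = 7
Therefore equivalence classes = 7

7


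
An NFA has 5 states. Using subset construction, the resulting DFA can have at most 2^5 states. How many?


NFA has 5 states
Subset construction: each DFA state = subset of NFA states
Maximum subsets = 2^5
2^5 = 32

32


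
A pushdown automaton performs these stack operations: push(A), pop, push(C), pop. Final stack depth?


Tracing stack operations:
  push(A) -> stack = [A], depth=1
  pop -> removed A, stack = [], depth=0
  push(C) -> stack = [C], depth=1
  pop -> removed C, stack = [], depth=0
Final depth = 0

0


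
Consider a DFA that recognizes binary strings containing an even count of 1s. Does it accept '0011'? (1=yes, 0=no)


DFA has 2 states: q_even (start, accept=yes) and q_odd
Processing string '0011' character by character:
  Position 0: read '0', 1-count=0 -> q_even (no change)
  Position 1: read '0', 1-count=0 -> q_even (no change)
  Position 2: read '1', 1-count=1 -> q_odd
  Position 3: read '1', 1-count=2 -> q_even
Final state: q_even, total 1s = 2 (even); the DFA requires an even count -> accept

1


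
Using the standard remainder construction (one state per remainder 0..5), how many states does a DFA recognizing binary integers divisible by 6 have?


Divisibility by 6 is tracked via the remainder mod 6: 0, 1, ..., 5
The construction assigns one state to each remainder
Number of remainders = 6

6


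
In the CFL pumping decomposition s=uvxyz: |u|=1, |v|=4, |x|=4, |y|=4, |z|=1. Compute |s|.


|s| = |u| + |v| + |x| + |y| + |z|
= 1 + 4 + 4 + 4 + 1
= 5 + 4 + 5
= 9 + 5
= 14

14


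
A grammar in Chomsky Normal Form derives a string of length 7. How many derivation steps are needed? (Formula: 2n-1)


Chomsky Normal Form derivation:
String length n = 7
Each step either:
  - Splits a nonterminal into two (n-1 such steps)
  - Converts a nonterminal to terminal (n such steps)
Total = (n-1) + n = 2n - 1
= 2(7) - 1
= 14 - 1
= 13

13


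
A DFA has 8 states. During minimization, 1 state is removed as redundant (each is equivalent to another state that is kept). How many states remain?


Original DFA: 8 states
Redundant states removed: 1
Minimized states = original - removed
= 8 - 1
= 7

7


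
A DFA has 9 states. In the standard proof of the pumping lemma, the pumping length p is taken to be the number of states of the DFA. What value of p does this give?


Pumping lemma for regular languages (standard proof):
Take p = |Q|, the number of DFA states.
Any string of length >= |Q| passes through |Q|+1 states while reading its first |Q| symbols,
so by pigeonhole some state repeats, giving the loop that can be pumped.
Here |Q| = 9
Therefore the proof uses p = 9

9


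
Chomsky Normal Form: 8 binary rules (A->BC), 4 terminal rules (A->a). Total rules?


CNF allows two rule forms:
  A -> BC (binary): 8 rules
  A -> a (terminal): 4 rules
Total = 8 + 4 = 12

12


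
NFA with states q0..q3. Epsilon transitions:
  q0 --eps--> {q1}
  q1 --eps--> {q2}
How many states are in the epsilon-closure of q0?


Starting from q0
Initialize closure = {q0}
Follow epsilon from q0 -> add q1
Follow epsilon from q1 -> add q2
Final closure: {q0, q1, q2}
Size = 3

3


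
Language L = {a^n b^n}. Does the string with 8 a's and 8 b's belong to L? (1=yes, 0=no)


Language requires equal numbers of a's and b's
PDA pushes for each 'a', pops for each 'b'
Number of a's = 8
Number of b's = 8
8 == 8 -> Accept

1


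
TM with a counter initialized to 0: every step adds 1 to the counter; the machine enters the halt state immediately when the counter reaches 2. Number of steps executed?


Counter starts at 0. Counting sequence:
  Step 1: counter = 1
  Step 2: counter = 2
Counter reached 2 -> halt
Total steps = 2

2


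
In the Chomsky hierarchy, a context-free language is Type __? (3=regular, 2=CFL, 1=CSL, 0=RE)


Chomsky hierarchy levels:
  Type 3: Regular (DFA/NFA/regex)
  Type 2: Context-free (PDA)
  Type 1: Context-sensitive
  Type 0: Recursively enumerable (TM)
'context-free' corresponds to Type 2

2


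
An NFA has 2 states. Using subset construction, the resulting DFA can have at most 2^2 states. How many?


NFA has 2 states
Subset construction: each DFA state = subset of NFA states
Maximum subsets = 2^2
2^2 = 4

4


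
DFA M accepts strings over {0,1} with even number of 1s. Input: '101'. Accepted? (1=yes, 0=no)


DFA has 2 states: q_even (start, accept=yes) and q_odd
Processing string '101' character by character:
  Position 0: read '1', 1-count=1 -> q_odd
  Position 1: read '0', 1-count=1 -> q_odd (no change)
  Position 2: read '1', 1-count=2 -> q_even
Final state: q_even, total 1s = 2 (even); the DFA requires an even count -> accept

1


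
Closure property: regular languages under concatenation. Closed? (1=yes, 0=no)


Regular languages are closed under:
- Union (DFA product construction)
- Intersection (DFA product construction)
- Complement (swap accept/reject states)
- Concatenation (NFA construction)
- Kleene star (NFA construction)
concatenation is in this list
Therefore: closed

1


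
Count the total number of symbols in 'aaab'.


String: 'aaab'
Counting characters:
  'a' appears 3 time(s)
  'b' appears 1 time(s)
Total length = 3 + 1 = 4

4


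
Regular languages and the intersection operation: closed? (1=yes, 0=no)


Regular languages are closed under all standard operations:
- Union: Yes (product construction)
- Intersection: Yes (product construction)
- Complement: Yes (swap accept/reject)
- Concatenation: Yes (NFA construction)
Operation: intersection -> Closed

1


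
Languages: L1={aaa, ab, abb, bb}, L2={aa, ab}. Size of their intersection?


L1 = {aaa, ab, abb, bb}
L2 = {aa, ab}
Checking each string in L1 against L2:
  'aaa': in L2? No
  'ab': in L2? Yes
  'abb': in L2? No
  'bb': in L2? No
Intersection = {ab}
|L1 ∩ L2| = 1

1


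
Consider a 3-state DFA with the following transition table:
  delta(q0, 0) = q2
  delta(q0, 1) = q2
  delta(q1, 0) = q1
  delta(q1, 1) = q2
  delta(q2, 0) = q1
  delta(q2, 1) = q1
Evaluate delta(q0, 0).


Looking up transition function:
delta(q0, 0) in the table
Row: q0, Column: 0
Result: q2

q2


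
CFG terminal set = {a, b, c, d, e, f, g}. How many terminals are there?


Terminal symbols: a, b, c, d, e, f, g
Counting each: a (#1), b (#2), c (#3), d (#4), e (#5), f (#6), g (#7)
Total = 7

7


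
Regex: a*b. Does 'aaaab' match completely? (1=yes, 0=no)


Pattern: a*b
String: 'aaaab'
Pattern requires: zero or more 'a's followed by exactly one 'b'
Found 4 leading 'a's
Remaining: 'b'
Remaining is exactly 'b' -> match
Result: 1

1


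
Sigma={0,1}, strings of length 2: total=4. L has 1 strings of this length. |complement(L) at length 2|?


Alphabet: {0,1}
String length: 2
Total strings of length 2 = 2^2 = 4
Strings in L = 1
Complement = total - |L|
= 4 - 1
= 3

3


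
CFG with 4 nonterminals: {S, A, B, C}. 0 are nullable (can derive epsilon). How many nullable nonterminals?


Nonterminals: {S, A, B, C}
A nonterminal is nullable if it can derive epsilon
Counting nullable nonterminals: 0
Total nullable = 0

0


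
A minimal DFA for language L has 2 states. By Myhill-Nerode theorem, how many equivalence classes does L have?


Myhill-Nerode theorem:
Number of equivalence classes = number of states in minimal DFA
Minimal DFA states = 2
Therefore equivalence classes = 2

2


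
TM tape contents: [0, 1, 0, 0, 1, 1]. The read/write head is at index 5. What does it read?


Tape: [0, 1, 0, 0, 1, 1]
Positions: 0 1 2 3 4 5
Values:    0 1 0 0 1 1
Head at position 5
tape[5] = 1

1


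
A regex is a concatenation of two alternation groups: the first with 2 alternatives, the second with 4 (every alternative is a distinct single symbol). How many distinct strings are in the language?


First group: 2 alternatives
Second group: 4 alternatives
Concatenation: each choice from group 1 pairs with each from group 2
Total = 2 x 4 = 8

8


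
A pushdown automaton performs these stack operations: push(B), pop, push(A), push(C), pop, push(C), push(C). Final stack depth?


Tracing stack operations:
  push(B) -> stack = [B], depth=1
  pop -> removed B, stack = [], depth=0
  push(A) -> stack = [A], depth=1
  push(C) -> stack = [A,C], depth=2
  pop -> removed C, stack = [A], depth=1
  push(C) -> stack = [A,C], depth=2
  push(C) -> stack = [A,C,C], depth=3
Final depth = 3

3


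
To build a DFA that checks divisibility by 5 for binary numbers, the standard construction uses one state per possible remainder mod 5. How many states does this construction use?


Divisibility by 5 is tracked via the remainder mod 5: 0, 1, ..., 4
The construction assigns one state to each remainder
Number of remainders = 5

5


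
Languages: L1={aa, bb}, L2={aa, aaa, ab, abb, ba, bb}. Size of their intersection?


L1 = {aa, bb}
L2 = {aa, aaa, ab, abb, ba, bb}
Checking each string in L1 against L2:
  'aa': in L2? Yes
  'bb': in L2? Yes
Intersection = {aa, bb}
|L1 ∩ L2| = 2

2


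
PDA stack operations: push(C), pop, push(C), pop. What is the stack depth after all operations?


Tracing stack operations:
  push(C) -> stack = [C], depth=1
  pop -> removed C, stack = [], depth=0
  push(C) -> stack = [C], depth=1
  pop -> removed C, stack = [], depth=0
Final depth = 0

0


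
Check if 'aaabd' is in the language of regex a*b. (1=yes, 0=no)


Pattern: a*b
String: 'aaabd'
Pattern requires: zero or more 'a's followed by exactly one 'b'
Found 3 leading 'a's
Remaining: 'bd'
Remaining is not 'b' -> no match
Result: 0

0


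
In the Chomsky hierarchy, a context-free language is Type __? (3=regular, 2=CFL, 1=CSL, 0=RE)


Chomsky hierarchy levels:
  Type 3: Regular (DFA/NFA/regex)
  Type 2: Context-free (PDA)
  Type 1: Context-sensitive
  Type 0: Recursively enumerable (TM)
'context-free' corresponds to Type 2

2


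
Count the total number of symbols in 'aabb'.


String: 'aabb'
Counting characters:
  'a' appears 2 time(s)
  'b' appears 2 time(s)
Total length = 2 + 2 = 4

4


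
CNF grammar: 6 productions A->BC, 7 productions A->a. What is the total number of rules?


CNF allows two rule forms:
  A -> BC (binary): 6 rules
  A -> a (terminal): 7 rules
Total = 6 + 7 = 13

13


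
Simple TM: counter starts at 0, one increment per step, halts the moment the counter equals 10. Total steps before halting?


Counter starts at 0. Counting sequence:
  Step 1: counter = 1
  Step 2: counter = 2
  Step 3: counter = 3
  Step 4: counter = 4
  Step 5: counter = 5
  Step 6: counter = 6
  ...
  Step 10: counter = 10
Counter reached 10 -> halt
Total steps = 10

10


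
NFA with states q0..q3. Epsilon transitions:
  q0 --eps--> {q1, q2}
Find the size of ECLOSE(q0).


Starting from q0
Initialize closure = {q0}
Follow epsilon from q0 -> add q1
Follow epsilon from q0 -> add q2
Final closure: {q0, q1, q2}
Size = 3

3


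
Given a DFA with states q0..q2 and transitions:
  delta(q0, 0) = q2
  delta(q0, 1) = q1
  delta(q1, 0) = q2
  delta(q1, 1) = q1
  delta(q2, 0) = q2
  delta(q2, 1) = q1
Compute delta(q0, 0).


Looking up transition function:
delta(q0, 0) in the table
Row: q0, Column: 0
Result: q2

q2


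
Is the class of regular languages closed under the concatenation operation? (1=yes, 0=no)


Regular languages are closed under:
- Union (DFA product construction)
- Intersection (DFA product construction)
- Complement (swap accept/reject states)
- Concatenation (NFA construction)
- Kleene star (NFA construction)
concatenation is in this list
Therefore: closed

1


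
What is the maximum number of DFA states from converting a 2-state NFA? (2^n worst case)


NFA has 2 states
Subset construction: each DFA state = subset of NFA states
Maximum subsets = 2^2
2^2 = 4

4


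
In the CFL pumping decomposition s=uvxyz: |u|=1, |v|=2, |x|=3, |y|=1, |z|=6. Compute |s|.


|s| = |u| + |v| + |x| + |y| + |z|
= 1 + 2 + 3 + 1 + 6
= 3 + 3 + 7
= 6 + 7
= 13

13


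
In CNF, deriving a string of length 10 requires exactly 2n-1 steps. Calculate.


Chomsky Normal Form derivation:
String length n = 10
Each step either:
  - Splits a nonterminal into two (n-1 such steps)
  - Converts a nonterminal to terminal (n such steps)
Total = (n-1) + n = 2n - 1
= 2(10) - 1
= 20 - 1
= 19

19


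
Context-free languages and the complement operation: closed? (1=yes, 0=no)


CFL closure properties:
  Closed under: union, concatenation, Kleene star
  NOT closed under: intersection, complement
Operation 'complement' is in not-closed list -> No (not closed)

0


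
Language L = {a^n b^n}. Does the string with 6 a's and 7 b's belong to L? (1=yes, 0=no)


Language requires equal numbers of a's and b's
PDA pushes for each 'a', pops for each 'b'
Number of a's = 6
Number of b's = 7
6 != 7 -> Reject

0


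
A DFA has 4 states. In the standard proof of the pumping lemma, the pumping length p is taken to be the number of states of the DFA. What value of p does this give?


Pumping lemma for regular languages (standard proof):
Take p = |Q|, the number of DFA states.
Any string of length >= |Q| passes through |Q|+1 states while reading its first |Q| symbols,
so by pigeonhole some state repeats, giving the loop that can be pumped.
Here |Q| = 4
Therefore the proof uses p = 4

4


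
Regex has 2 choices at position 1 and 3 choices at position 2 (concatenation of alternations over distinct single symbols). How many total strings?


First group: 2 alternatives
Second group: 3 alternatives
Concatenation: each choice from group 1 pairs with each from group 2
Total = 2 x 3 = 6

6


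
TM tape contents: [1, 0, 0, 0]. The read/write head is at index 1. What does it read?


Tape: [1, 0, 0, 0]
Positions: 0 1 2 3
Values:    1 0 0 0
Head at position 1
tape[1] = 0

0


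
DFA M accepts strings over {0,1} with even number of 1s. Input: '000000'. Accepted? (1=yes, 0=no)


DFA has 2 states: q_even (start, accept=yes) and q_odd
Processing string '000000' character by character:
  Position 0: read '0', 1-count=0 -> q_even (no change)
  Position 1: read '0', 1-count=0 -> q_even (no change)
  Position 2: read '0', 1-count=0 -> q_even (no change)
  Position 3: read '0', 1-count=0 -> q_even (no change)
  Position 4: read '0', 1-count=0 -> q_even (no change)
  Position 5: read '0', 1-count=0 -> q_even (no change)
Final state: q_even, total 1s = 0 (even); the DFA requires an even count -> accept

1


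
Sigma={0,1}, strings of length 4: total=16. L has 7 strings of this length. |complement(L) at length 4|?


Alphabet: {0,1}
String length: 4
Total strings of length 4 = 2^4 = 16
Strings in L = 7
Complement = total - |L|
= 16 - 7
= 9

9


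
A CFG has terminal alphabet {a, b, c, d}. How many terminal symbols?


Terminal symbols: a, b, c, d
Counting each: a (#1), b (#2), c (#3), d (#4)
Total = 4

4


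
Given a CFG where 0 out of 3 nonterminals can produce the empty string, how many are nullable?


Nonterminals: {S, A, B}
A nonterminal is nullable if it can derive epsilon
Counting nullable nonterminals: 0
Total nullable = 0

0


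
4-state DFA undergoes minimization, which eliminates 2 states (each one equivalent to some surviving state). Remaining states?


Original DFA: 4 states
Redundant states removed: 2
Minimized states = original - removed
= 4 - 2
= 2

2


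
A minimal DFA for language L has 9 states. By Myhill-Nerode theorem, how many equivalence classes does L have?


Myhill-Nerode theorem:
Number of equivalence classes = number of states in minimal DFA
Minimal DFA states = 9
Therefore equivalence classes = 9

9


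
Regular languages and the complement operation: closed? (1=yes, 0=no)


Regular languages are closed under all standard operations:
- Union: Yes (product construction)
- Intersection: Yes (product construction)
- Complement: Yes (swap accept/reject)
- Concatenation: Yes (NFA construction)
Operation: complement -> Closed

1


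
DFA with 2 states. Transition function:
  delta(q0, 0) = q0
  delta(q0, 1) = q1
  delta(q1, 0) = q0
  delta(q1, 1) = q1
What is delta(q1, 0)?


Looking up transition function:
delta(q1, 0) in the table
Row: q1, Column: 0
Result: q0

q0


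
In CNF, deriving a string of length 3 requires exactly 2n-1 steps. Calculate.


Chomsky Normal Form derivation:
String length n = 3
Each step either:
  - Splits a nonterminal into two (n-1 such steps)
  - Converts a nonterminal to terminal (n such steps)
Total = (n-1) + n = 2n - 1
= 2(3) - 1
= 6 - 1
= 5

5


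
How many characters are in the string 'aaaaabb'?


String: 'aaaaabb'
Counting characters:
  'a' appears 5 time(s)
  'b' appears 2 time(s)
Total length = 5 + 2 = 7

7


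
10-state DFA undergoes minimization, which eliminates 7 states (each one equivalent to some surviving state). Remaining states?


Original DFA: 10 states
Redundant states removed: 7
Minimized states = original - removed
= 10 - 7
= 3

3


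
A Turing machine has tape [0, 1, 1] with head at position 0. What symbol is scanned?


Tape: [0, 1, 1]
Positions: 0 1 2
Values:    0 1 1
Head at position 0
tape[0] = 0

0


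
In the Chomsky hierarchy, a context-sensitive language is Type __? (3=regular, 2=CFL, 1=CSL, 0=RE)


Chomsky hierarchy levels:
  Type 3: Regular (DFA/NFA/regex)
  Type 2: Context-free (PDA)
  Type 1: Context-sensitive
  Type 0: Recursively enumerable (TM)
'context-sensitive' corresponds to Type 1

1


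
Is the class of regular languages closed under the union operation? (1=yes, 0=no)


Regular languages are closed under:
- Union (DFA product construction)
- Intersection (DFA product construction)
- Complement (swap accept/reject states)
- Concatenation (NFA construction)
- Kleene star (NFA construction)
union is in this list
Therefore: closed

1


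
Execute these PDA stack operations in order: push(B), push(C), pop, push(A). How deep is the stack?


Tracing stack operations:
  push(B) -> stack = [B], depth=1
  push(C) -> stack = [B,C], depth=2
  pop -> removed C, stack = [B], depth=1
  push(A) -> stack = [B,A], depth=2
Final depth = 2

2


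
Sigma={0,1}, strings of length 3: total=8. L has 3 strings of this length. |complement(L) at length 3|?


Alphabet: {0,1}
String length: 3
Total strings of length 3 = 2^3 = 8
Strings in L = 3
Complement = total - |L|
= 8 - 3
= 5

5


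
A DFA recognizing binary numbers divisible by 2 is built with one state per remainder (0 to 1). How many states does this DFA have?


Divisibility by 2 is tracked via the remainder mod 2: 0, 1, ..., 1
The construction assigns one state to each remainder
Number of remainders = 2

2


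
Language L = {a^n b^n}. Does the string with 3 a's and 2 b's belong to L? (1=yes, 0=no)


Language requires equal numbers of a's and b's
PDA pushes for each 'a', pops for each 'b'
Number of a's = 3
Number of b's = 2
3 != 2 -> Reject

0


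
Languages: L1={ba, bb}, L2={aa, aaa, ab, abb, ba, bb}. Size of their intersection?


L1 = {ba, bb}
L2 = {aa, aaa, ab, abb, ba, bb}
Checking each string in L1 against L2:
  'ba': in L2? Yes
  'bb': in L2? Yes
Intersection = {ba, bb}
|L1 ∩ L2| = 2

2


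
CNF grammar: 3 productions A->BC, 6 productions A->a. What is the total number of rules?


CNF allows two rule forms:
  A -> BC (binary): 3 rules
  A -> a (terminal): 6 rules
Total = 3 + 6 = 9

9


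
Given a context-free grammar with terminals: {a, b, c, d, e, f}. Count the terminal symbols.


Terminal symbols: a, b, c, d, e, f
Counting each: a (#1), b (#2), c (#3), d (#4), e (#5), f (#6)
Total = 6

6


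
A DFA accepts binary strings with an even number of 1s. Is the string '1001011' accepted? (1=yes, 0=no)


DFA has 2 states: q_even (start, accept=yes) and q_odd
Processing string '1001011' character by character:
  Position 0: read '1', 1-count=1 -> q_odd
  Position 1: read '0', 1-count=1 -> q_odd (no change)
  Position 2: read '0', 1-count=1 -> q_odd (no change)
  Position 3: read '1', 1-count=2 -> q_even
  Position 4: read '0', 1-count=2 -> q_even (no change)
  Position 5: read '1', 1-count=3 -> q_odd
  Position 6: read '1', 1-count=4 -> q_even
Final state: q_even, total 1s = 4 (even); the DFA requires an even count -> accept

1


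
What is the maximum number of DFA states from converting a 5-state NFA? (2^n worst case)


NFA has 5 states
Subset construction: each DFA state = subset of NFA states
Maximum subsets = 2^5
2^5 = 32

32


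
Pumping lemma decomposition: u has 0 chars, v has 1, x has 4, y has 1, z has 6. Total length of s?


|s| = |u| + |v| + |x| + |y| + |z|
= 0 + 1 + 4 + 1 + 6
= 1 + 4 + 7
= 5 + 7
= 12

12


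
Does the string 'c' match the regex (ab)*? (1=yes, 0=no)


Pattern: (ab)*
String: 'c'
Pattern requires: zero or more repetitions of 'ab'
Length 1 is odd -> cannot be (ab)* -> no match
Result: 0

0


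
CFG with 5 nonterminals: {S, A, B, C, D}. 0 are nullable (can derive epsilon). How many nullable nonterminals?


Nonterminals: {S, A, B, C, D}
A nonterminal is nullable if it can derive epsilon
Counting nullable nonterminals: 0
Total nullable = 0

0


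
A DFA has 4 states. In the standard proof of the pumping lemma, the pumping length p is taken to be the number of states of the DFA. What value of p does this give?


Pumping lemma for regular languages (standard proof):
Take p = |Q|, the number of DFA states.
Any string of length >= |Q| passes through |Q|+1 states while reading its first |Q| symbols,
so by pigeonhole some state repeats, giving the loop that can be pumped.
Here |Q| = 4
Therefore the proof uses p = 4

4


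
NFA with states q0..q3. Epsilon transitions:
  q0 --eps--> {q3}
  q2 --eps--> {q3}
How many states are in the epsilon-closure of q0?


Starting from q0
Initialize closure = {q0}
Follow epsilon from q0 -> add q3
Final closure: {q0, q3}
Size = 2

2


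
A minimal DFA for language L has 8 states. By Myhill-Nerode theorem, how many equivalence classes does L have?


Myhill-Nerode theorem:
Number of equivalence classes = number of states in minimal DFA
Minimal DFA states = 8
Therefore equivalence classes = 8

8


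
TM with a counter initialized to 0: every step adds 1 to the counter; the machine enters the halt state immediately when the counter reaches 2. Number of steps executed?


Counter starts at 0. Counting sequence:
  Step 1: counter = 1
  Step 2: counter = 2
Counter reached 2 -> halt
Total steps = 2

2


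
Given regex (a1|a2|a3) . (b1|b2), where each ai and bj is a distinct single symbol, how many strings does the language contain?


First group: 3 alternatives
Second group: 2 alternatives
Concatenation: each choice from group 1 pairs with each from group 2
Total = 3 x 2 = 6

6


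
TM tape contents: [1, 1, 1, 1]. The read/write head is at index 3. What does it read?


Tape: [1, 1, 1, 1]
Positions: 0 1 2 3
Values:    1 1 1 1
Head at position 3
tape[3] = 1

1


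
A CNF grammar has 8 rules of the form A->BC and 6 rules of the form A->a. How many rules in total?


CNF allows two rule forms:
  A -> BC (binary): 8 rules
  A -> a (terminal): 6 rules
Total = 8 + 6 = 14

14


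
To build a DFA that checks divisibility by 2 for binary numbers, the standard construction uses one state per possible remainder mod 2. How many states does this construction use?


Divisibility by 2 is tracked via the remainder mod 2: 0, 1, ..., 1
The construction assigns one state to each remainder
Number of remainders = 2

2


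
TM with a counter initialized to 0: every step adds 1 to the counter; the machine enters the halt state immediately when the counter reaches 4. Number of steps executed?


Counter starts at 0. Counting sequence:
  Step 1: counter = 1
  Step 2: counter = 2
  Step 3: counter = 3
  Step 4: counter = 4
Counter reached 4 -> halt
Total steps = 4

4


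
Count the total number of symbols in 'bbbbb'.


String: 'bbbbb'
Counting characters:
  'b' appears 5 time(s)
Total length = 0 + 5 = 5

5


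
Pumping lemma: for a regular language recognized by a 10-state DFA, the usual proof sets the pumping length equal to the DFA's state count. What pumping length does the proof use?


Pumping lemma for regular languages (standard proof):
Take p = |Q|, the number of DFA states.
Any string of length >= |Q| passes through |Q|+1 states while reading its first |Q| symbols,
so by pigeonhole some state repeats, giving the loop that can be pumped.
Here |Q| = 10
Therefore the proof uses p = 10

10


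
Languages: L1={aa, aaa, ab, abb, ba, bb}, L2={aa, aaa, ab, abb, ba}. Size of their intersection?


L1 = {aa, aaa, ab, abb, ba, bb}
L2 = {aa, aaa, ab, abb, ba}
Checking each string in L1 against L2:
  'aa': in L2? Yes
  'aaa': in L2? Yes
  'ab': in L2? Yes
  'abb': in L2? Yes
  'ba': in L2? Yes
  'bb': in L2? No
Intersection = {aa, aaa, ab, abb, ba}
|L1 ∩ L2| = 5

5


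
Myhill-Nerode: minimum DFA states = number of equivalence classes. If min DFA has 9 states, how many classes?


Myhill-Nerode theorem:
Number of equivalence classes = number of states in minimal DFA
Minimal DFA states = 9
Therefore equivalence classes = 9

9


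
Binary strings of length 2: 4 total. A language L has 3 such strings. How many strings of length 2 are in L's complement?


Alphabet: {0,1}
String length: 2
Total strings of length 2 = 2^2 = 4
Strings in L = 3
Complement = total - |L|
= 4 - 3
= 1

1


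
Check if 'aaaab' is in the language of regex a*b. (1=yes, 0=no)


Pattern: a*b
String: 'aaaab'
Pattern requires: zero or more 'a's followed by exactly one 'b'
Found 4 leading 'a's
Remaining: 'b'
Remaining is exactly 'b' -> match
Result: 1

1


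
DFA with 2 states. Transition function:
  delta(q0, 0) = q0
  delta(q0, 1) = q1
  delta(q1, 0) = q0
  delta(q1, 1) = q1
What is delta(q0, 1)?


Looking up transition function:
delta(q0, 1) in the table
Row: q0, Column: 1
Result: q1

q1


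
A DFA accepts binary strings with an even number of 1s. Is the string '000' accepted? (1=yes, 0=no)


DFA has 2 states: q_even (start, accept=yes) and q_odd
Processing string '000' character by character:
  Position 0: read '0', 1-count=0 -> q_even (no change)
  Position 1: read '0', 1-count=0 -> q_even (no change)
  Position 2: read '0', 1-count=0 -> q_even (no change)
Final state: q_even, total 1s = 0 (even); the DFA requires an even count -> accept

1


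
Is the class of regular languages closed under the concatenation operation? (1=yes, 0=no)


Regular languages are closed under:
- Union (DFA product construction)
- Intersection (DFA product construction)
- Complement (swap accept/reject states)
- Concatenation (NFA construction)
- Kleene star (NFA construction)
concatenation is in this list
Therefore: closed

1


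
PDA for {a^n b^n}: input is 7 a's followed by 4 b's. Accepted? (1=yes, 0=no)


Language requires equal numbers of a's and b's
PDA pushes for each 'a', pops for each 'b'
Number of a's = 7
Number of b's = 4
7 != 4 -> Reject

0


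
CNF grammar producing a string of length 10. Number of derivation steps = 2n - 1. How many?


Chomsky Normal Form derivation:
String length n = 10
Each step either:
  - Splits a nonterminal into two (n-1 such steps)
  - Converts a nonterminal to terminal (n such steps)
Total = (n-1) + n = 2n - 1
= 2(10) - 1
= 20 - 1
= 19

19


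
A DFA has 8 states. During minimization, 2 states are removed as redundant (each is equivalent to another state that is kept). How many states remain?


Original DFA: 8 states
Redundant states removed: 2
Minimized states = original - removed
= 8 - 2
= 6

6


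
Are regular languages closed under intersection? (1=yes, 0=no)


Regular languages are closed under all standard operations:
- Union: Yes (product construction)
- Intersection: Yes (product construction)
- Complement: Yes (swap accept/reject)
- Concatenation: Yes (NFA construction)
Operation: intersection -> Closed

1


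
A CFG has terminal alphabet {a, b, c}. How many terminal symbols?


Terminal symbols: a, b, c
Counting each: a (#1), b (#2), c (#3)
Total = 3

3


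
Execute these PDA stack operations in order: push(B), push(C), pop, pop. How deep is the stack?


Tracing stack operations:
  push(B) -> stack = [B], depth=1
  push(C) -> stack = [B,C], depth=2
  pop -> removed C, stack = [B], depth=1
  pop -> removed B, stack = [], depth=0
Final depth = 0

0


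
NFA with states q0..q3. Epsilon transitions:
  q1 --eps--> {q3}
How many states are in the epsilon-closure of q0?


Starting from q0
Initialize closure = {q0}
q0 has no outgoing epsilon transitions -> nothing to add
Final closure: {q0}
Size = 1

1


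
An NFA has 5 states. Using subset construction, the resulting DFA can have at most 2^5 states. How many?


NFA has 5 states
Subset construction: each DFA state = subset of NFA states
Maximum subsets = 2^5
2^5 = 32

32


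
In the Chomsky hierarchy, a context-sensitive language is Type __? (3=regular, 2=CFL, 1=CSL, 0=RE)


Chomsky hierarchy levels:
  Type 3: Regular (DFA/NFA/regex)
  Type 2: Context-free (PDA)
  Type 1: Context-sensitive
  Type 0: Recursively enumerable (TM)
'context-sensitive' corresponds to Type 1

1


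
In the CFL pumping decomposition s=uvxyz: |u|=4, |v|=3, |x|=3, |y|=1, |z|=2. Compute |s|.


|s| = |u| + |v| + |x| + |y| + |z|
= 4 + 3 + 3 + 1 + 2
= 7 + 3 + 3
= 10 + 3
= 13

13


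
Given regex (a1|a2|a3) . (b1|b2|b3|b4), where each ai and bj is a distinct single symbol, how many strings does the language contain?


First group: 3 alternatives
Second group: 4 alternatives
Concatenation: each choice from group 1 pairs with each from group 2
Total = 3 x 4 = 12

12


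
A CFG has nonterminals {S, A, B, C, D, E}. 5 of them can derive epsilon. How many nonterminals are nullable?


Nonterminals: {S, A, B, C, D, E}
A nonterminal is nullable if it can derive epsilon
Counting nullable nonterminals: 5
Total nullable = 5

5


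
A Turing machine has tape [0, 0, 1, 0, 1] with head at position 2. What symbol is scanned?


Tape: [0, 0, 1, 0, 1]
Positions: 0 1 2 3 4
Values:    0 0 1 0 1
Head at position 2
tape[2] = 1

1


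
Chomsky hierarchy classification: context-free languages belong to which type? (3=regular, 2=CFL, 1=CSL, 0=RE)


Chomsky hierarchy levels:
  Type 3: Regular (DFA/NFA/regex)
  Type 2: Context-free (PDA)
  Type 1: Context-sensitive
  Type 0: Recursively enumerable (TM)
'context-free' corresponds to Type 2

2


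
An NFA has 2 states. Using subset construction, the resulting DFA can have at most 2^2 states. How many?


NFA has 2 states
Subset construction: each DFA state = subset of NFA states
Maximum subsets = 2^2
2^2 = 4

4


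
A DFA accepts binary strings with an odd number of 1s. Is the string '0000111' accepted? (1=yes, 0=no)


DFA has 2 states: q_even (start, accept=no) and q_odd
Processing string '0000111' character by character:
  Position 0: read '0', 1-count=0 -> q_even (no change)
  Position 1: read '0', 1-count=0 -> q_even (no change)
  Position 2: read '0', 1-count=0 -> q_even (no change)
  Position 3: read '0', 1-count=0 -> q_even (no change)
  Position 4: read '1', 1-count=1 -> q_odd
  Position 5: read '1', 1-count=2 -> q_even
  Position 6: read '1', 1-count=3 -> q_odd
Final state: q_odd, total 1s = 3 (odd); the DFA requires an odd count -> accept

1


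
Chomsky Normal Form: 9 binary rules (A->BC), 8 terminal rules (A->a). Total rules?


CNF allows two rule forms:
  A -> BC (binary): 9 rules
  A -> a (terminal): 8 rules
Total = 9 + 8 = 17

17


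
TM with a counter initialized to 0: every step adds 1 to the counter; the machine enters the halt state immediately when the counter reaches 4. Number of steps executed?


Counter starts at 0. Counting sequence:
  Step 1: counter = 1
  Step 2: counter = 2
  Step 3: counter = 3
  Step 4: counter = 4
Counter reached 4 -> halt
Total steps = 4

4


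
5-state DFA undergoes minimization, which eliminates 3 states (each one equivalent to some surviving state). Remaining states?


Original DFA: 5 states
Redundant states removed: 3
Minimized states = original - removed
= 5 - 3
= 2

2


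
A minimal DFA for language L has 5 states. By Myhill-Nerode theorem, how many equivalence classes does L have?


Myhill-Nerode theorem:
Number of equivalence classes = number of states in minimal DFA
Minimal DFA states = 5
Therefore equivalence classes = 5

5


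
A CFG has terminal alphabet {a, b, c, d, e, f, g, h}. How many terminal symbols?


Terminal symbols: a, b, c, d, e, f, g, h
Counting each: a (#1), b (#2), c (#3), d (#4), e (#5), f (#6), g (#7), h (#8)
Total = 8

8


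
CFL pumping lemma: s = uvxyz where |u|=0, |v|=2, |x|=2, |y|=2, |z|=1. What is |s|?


|s| = |u| + |v| + |x| + |y| + |z|
= 0 + 2 + 2 + 2 + 1
= 2 + 2 + 3
= 4 + 3
= 7

7


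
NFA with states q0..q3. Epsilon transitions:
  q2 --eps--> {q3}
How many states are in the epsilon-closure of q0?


Starting from q0
Initialize closure = {q0}
q0 has no outgoing epsilon transitions -> nothing to add
Final closure: {q0}
Size = 1

1


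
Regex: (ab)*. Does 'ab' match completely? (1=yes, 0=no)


Pattern: (ab)*
String: 'ab'
Pattern requires: zero or more repetitions of 'ab'
Pairs: ['ab']
All pairs are 'ab'? Yes
Result: 1

1


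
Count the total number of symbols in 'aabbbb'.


String: 'aabbbb'
Counting characters:
  'a' appears 2 time(s)
  'b' appears 4 time(s)
Total length = 2 + 4 = 6

6


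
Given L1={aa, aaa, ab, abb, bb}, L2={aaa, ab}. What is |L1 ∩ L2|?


L1 = {aa, aaa, ab, abb, bb}
L2 = {aaa, ab}
Checking each string in L1 against L2:
  'aa': in L2? No
  'aaa': in L2? Yes
  'ab': in L2? Yes
  'abb': in L2? No
  'bb': in L2? No
Intersection = {aaa, ab}
|L1 ∩ L2| = 2

2


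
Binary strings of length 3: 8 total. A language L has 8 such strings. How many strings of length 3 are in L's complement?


Alphabet: {0,1}
String length: 3
Total strings of length 3 = 2^3 = 8
Strings in L = 8
Complement = total - |L|
= 8 - 8
= 0

0


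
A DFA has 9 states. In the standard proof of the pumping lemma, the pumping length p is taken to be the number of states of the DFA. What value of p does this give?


Pumping lemma for regular languages (standard proof):
Take p = |Q|, the number of DFA states.
Any string of length >= |Q| passes through |Q|+1 states while reading its first |Q| symbols,
so by pigeonhole some state repeats, giving the loop that can be pumped.
Here |Q| = 9
Therefore the proof uses p = 9

9


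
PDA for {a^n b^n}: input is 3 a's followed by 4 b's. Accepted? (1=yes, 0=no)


Language requires equal numbers of a's and b's
PDA pushes for each 'a', pops for each 'b'
Number of a's = 3
Number of b's = 4
3 != 4 -> Reject

0
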